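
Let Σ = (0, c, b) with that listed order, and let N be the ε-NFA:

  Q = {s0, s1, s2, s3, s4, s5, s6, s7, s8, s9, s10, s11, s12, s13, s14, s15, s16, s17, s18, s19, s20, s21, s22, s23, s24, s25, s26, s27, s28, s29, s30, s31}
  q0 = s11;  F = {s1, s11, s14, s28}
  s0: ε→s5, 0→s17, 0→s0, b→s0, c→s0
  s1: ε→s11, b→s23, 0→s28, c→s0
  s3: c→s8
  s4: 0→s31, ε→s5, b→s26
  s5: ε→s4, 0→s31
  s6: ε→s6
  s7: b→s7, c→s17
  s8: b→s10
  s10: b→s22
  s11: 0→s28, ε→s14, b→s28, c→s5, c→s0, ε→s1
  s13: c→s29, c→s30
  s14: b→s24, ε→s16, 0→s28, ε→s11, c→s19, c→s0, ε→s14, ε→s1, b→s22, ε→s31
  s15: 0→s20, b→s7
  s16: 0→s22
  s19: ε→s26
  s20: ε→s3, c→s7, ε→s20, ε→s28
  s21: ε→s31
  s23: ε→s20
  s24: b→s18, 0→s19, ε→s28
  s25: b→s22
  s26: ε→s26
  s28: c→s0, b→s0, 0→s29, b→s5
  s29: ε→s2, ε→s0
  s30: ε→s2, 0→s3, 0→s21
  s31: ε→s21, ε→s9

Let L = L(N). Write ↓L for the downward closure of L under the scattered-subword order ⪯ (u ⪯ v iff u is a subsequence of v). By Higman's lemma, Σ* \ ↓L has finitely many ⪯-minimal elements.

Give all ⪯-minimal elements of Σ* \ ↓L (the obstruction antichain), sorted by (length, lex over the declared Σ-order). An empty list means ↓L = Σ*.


min(Σ*\↓L) = [c, 00, 0b, b0, bb].

|Q|=32, |F|=4, |δ|=64 (25 ε).
min D↑ (3 st, q0=0, F={2}): 0:0→1,c→2,b→1 1:0→2,c→2,b→2 2:0→2,c→2,b→2 [Hopcroft].
'c': run [25, 13] end={s0,s10,s17,s19,s21,s22,s26,s31,s4,s5,s7,s8,…} — reject; 1/1 single-dels accept.
'00': |S_i|=[25, 13, 10] end={s0,s17,s2,s21,s26,s29,s31,s4,s5,s9} rej; 2/2 single-dels accept.
'0b': N↓-sim [25, 13, 8] end={s0,s17,s21,s26,s31,s4,s5,s9} — reject; 2/2 del acc.
'b0': run [25, 21, 11] end={s0,s17,s19,s2,s21,s26,s29,s31,s4,s5,s9} ∉↓L; 2/2 del acc.
'bb': |S_i|=[25, 21, 12] end={s0,s10,s17,s18,s21,s22,s26,s31,s4,s5,s7,s9} ∉↓L; 2/2 deletions ∈↓L.
5 words, ⪯-incomp.


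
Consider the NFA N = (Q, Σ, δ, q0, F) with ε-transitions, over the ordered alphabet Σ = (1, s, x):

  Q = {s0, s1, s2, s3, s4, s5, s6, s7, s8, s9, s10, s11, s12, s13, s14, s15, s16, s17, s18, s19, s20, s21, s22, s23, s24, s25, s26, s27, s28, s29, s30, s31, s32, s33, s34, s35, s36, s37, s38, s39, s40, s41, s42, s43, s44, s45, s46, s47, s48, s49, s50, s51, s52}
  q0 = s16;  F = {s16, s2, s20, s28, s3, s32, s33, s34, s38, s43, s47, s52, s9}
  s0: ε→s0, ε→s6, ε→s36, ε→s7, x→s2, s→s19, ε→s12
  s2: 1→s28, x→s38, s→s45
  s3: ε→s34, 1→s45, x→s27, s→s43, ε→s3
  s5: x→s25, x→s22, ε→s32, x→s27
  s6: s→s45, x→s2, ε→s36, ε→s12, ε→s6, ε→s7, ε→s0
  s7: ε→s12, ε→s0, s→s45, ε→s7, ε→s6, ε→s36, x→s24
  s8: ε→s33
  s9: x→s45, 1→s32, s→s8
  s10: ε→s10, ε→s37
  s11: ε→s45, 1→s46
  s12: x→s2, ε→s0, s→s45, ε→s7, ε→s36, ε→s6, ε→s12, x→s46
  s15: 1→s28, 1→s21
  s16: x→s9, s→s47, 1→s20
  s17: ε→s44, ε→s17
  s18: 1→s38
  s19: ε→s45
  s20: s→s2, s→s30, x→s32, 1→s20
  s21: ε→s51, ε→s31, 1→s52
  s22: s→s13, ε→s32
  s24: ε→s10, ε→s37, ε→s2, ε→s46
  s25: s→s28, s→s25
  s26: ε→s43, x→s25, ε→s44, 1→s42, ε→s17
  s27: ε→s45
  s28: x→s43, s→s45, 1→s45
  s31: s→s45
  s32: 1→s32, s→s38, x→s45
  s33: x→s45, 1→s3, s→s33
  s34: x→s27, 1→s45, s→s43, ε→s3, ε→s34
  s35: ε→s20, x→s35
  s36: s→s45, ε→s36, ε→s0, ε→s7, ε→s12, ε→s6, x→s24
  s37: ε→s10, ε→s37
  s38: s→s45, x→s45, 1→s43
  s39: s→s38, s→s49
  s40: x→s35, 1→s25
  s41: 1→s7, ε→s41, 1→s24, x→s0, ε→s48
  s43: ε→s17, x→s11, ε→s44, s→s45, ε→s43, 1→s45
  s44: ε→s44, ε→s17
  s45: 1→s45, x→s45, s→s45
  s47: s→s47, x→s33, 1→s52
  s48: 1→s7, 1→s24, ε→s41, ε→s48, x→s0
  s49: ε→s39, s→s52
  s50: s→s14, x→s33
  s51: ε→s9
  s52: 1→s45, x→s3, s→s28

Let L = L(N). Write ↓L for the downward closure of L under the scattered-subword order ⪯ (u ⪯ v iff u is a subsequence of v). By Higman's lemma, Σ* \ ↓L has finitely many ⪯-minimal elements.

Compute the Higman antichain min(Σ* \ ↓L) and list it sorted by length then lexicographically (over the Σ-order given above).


|Q|=53, |F|=13, |δ|=144 (62 ε).
min D↑ (13 st, q0=0, F={8}): 0:1→1,s→2,x→3 1:1→1,s→4,x→5 2:1→6,s→2,x→7 3:1→5,s→7,x→8 4:1→9,s→8,x→10 5:1→5,s→10,x→8 6:1→8,s→9,x→11 7:1→11,s→7,x→8 8:1→8,s→8,x→8 9:1→8,s→8,x→12 10:1→12,s→8,x→8 11:1→8,s→12,x→8 12:1→8,s→8,x→8 (ε-aug+det+¬).
'xx': |S_i|=[21, 14, 4] end={s11,s27,s45,s46} rej; 2/2 deletions ∈↓L.
'1ss': |S_i|=[21, 16, 10, 1] end={s45} rej; 3/3 del acc.
's11': run [21, 17, 11, 2] end={s45,s46} — reject; 3/3 single-dels accept.
3 words, ⪯-incomp.

A = [xx, 1ss, s11].


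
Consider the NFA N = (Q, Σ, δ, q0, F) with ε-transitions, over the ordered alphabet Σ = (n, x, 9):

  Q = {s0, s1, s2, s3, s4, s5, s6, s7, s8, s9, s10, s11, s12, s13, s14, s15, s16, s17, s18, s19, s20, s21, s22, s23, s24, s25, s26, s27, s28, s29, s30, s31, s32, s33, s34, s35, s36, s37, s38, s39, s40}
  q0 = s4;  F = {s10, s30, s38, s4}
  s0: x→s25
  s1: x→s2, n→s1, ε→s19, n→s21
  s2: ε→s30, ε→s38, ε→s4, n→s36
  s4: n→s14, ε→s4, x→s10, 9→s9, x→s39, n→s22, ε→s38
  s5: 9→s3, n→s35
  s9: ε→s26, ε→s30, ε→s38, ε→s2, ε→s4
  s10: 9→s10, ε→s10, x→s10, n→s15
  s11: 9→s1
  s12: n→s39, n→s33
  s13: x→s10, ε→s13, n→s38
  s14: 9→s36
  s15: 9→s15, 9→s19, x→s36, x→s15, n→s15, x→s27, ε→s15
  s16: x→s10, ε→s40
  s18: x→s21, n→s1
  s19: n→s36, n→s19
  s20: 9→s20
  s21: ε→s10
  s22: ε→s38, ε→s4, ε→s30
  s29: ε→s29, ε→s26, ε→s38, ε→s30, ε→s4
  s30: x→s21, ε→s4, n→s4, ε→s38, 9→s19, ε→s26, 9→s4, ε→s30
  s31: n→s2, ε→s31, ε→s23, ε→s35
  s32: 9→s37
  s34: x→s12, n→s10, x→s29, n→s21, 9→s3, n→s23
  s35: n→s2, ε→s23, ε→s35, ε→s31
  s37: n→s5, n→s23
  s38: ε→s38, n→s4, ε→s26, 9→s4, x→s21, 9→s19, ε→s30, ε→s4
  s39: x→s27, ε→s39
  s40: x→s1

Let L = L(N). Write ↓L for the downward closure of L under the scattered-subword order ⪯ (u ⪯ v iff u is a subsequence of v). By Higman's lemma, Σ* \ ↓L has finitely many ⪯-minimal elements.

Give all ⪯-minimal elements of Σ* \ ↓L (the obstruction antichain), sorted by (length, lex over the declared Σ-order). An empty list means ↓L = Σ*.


|Q|=41, |F|=4, |δ|=93 (39 ε).
min D↑ (3 st, q0=0, F={2}): 0:n→0,x→1,9→0 1:n→2,x→1,9→1 2:n→2,x→2,9→2 (ε-aug+det+¬).
'xn': N↓-sim [15, 7, 4] end={s15,s19,s27,s36} — reject; 2/2 single-dels accept.
1 obstructions.

min(Σ*\↓L) = [xn].


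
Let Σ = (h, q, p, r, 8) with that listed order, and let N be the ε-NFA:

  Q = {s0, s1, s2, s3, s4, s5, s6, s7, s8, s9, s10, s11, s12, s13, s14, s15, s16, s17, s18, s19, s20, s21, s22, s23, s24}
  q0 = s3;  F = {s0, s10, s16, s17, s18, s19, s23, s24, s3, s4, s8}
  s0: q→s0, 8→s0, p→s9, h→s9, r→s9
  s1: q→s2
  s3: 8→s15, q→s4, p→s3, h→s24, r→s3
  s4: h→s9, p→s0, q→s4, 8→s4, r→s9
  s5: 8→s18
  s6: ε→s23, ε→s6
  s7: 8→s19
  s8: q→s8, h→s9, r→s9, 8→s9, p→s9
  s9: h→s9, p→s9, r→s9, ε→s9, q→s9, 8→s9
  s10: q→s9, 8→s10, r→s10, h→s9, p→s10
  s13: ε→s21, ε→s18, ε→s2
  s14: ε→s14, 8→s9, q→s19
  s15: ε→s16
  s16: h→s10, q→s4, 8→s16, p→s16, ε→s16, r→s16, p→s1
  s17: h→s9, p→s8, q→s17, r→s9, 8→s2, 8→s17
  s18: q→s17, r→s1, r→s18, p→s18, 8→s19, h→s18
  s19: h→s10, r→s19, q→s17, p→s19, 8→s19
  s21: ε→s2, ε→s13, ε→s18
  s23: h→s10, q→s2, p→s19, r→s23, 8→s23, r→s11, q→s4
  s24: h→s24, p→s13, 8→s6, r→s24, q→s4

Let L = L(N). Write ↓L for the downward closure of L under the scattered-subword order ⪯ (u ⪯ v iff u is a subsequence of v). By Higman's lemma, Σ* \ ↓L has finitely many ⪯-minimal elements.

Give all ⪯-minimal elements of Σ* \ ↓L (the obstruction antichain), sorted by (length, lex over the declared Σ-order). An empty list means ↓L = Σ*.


|Q|=25, |F|=11, |δ|=82 (12 ε).
min D↑ (12 st, q0=0, F={6}): 0:h→1,q→2,p→0,r→0,8→3 1:h→1,q→2,p→4,r→1,8→5 2:h→6,q→2,p→7,r→6,8→2 3:h→8,q→2,p→3,r→3,8→3 4:h→4,q→9,p→4,r→4,8→10 5:h→8,q→2,p→10,r→5,8→5 6:h→6,q→6,p→6,r→6,8→6 7:h→6,q→7,p→6,r→6,8→7 8:h→6,q→6,p→8,r→8,8→8 9:h→6,q→9,p→11,r→6,8→9 10:h→8,q→9,p→10,r→10,8→10 11:h→6,q→11,p→6,r→6,8→6 (ε-aug+det+¬).
'qh': run [19, 6, 1] end={s9} ∉↓L; 2/2 single-dels accept.
'qr': |S_i|=[19, 6, 1] end={s9} — reject; 2/2 del acc.
'qpp': |S_i|=[19, 6, 3, 1] end={s9} ∉↓L; 3/3 single-dels accept.
'8hh': |S_i|=[19, 14, 2, 1] end={s9} — reject; 3/3 single-dels accept.
'8hq': |S_i|=[19, 14, 2, 1] end={s9} rej; 3/3 del acc.
'hpqp8': run [19, 16, 11, 5, 2, 1] end={s9} ∉↓L; 5/5 del acc.
6 words, ⪯-incomp.

min(Σ*\↓L) = [qh, qr, qpp, 8hh, 8hq, hpqp8].


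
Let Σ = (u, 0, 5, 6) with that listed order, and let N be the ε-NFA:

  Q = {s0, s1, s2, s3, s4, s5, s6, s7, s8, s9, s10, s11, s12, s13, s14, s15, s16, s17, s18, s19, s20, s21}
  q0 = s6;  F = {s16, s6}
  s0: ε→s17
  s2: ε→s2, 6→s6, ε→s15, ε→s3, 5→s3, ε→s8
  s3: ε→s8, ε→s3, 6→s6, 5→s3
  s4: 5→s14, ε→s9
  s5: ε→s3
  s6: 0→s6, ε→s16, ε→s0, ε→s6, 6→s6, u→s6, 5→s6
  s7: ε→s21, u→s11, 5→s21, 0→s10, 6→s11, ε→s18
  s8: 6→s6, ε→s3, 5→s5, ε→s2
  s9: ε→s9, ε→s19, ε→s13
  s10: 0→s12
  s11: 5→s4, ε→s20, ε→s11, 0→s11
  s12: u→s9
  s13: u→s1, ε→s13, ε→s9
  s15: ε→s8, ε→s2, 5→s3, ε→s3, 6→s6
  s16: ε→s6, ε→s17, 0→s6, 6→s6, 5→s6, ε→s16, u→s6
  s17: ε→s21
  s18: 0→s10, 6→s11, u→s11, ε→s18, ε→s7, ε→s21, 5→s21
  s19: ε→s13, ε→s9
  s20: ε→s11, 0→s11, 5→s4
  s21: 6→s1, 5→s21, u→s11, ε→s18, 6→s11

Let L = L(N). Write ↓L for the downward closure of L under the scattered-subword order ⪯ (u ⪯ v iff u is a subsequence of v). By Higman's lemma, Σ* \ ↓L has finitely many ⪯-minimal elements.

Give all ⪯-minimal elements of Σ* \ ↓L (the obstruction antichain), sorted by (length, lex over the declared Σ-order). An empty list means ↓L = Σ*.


Antichain: [].

|Q|=22, |F|=2, |δ|=73 (37 ε).
min D↑ (1 st, q0=0, F={}): 0:u→0,0→0,5→0,6→0 (ε-aug+det+¬).
L(D↑) = ∅ ⇒ ↓L = Σ*.


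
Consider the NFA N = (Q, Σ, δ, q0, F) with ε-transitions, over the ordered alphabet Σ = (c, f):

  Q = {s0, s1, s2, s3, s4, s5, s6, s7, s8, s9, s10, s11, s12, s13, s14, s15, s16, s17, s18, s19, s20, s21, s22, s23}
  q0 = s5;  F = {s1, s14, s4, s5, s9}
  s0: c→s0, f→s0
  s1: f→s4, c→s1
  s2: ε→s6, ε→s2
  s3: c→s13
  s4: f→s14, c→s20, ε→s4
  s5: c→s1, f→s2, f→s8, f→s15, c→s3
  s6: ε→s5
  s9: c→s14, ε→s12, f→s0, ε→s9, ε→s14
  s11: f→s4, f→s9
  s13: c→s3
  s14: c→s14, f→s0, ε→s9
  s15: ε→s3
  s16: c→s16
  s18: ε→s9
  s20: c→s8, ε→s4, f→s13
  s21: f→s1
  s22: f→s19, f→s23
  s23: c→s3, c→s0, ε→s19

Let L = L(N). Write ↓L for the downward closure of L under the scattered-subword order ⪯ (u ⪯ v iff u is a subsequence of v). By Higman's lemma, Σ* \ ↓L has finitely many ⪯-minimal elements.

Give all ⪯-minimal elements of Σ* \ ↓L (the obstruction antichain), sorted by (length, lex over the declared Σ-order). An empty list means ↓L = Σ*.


|Q|=24, |F|=5, |δ|=39 (12 ε).
min D↑ (5 st, q0=0, F={4}): 0:c→1,f→0 1:c→1,f→2 2:c→2,f→3 3:c→3,f→4 4:c→4,f→4.
'cfff': N↓-sim [14, 10, 9, 6, 1] end={s0} — reject; 4/4 single-dels accept.
1 minimals (antichain).

Antichain: [cfff].


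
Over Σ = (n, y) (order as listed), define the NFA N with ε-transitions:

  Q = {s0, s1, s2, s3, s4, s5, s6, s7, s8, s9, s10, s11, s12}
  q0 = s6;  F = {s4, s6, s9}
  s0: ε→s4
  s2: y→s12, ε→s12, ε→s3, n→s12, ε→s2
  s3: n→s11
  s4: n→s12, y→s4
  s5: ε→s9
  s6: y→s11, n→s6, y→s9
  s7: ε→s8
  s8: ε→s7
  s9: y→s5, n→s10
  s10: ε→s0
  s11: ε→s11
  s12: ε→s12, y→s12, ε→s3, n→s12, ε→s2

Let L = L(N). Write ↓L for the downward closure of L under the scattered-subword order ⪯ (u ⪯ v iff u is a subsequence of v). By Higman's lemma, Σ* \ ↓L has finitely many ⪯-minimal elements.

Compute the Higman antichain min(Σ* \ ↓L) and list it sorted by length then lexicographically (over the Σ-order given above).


|Q|=13, |F|=3, |δ|=24 (12 ε).
min D↑ (4 st, q0=0, F={3}): 0:n→0,y→1 1:n→2,y→1 2:n→3,y→2 3:n→3,y→3 [Hopcroft].
'ynn': run [10, 9, 7, 4] end={s11,s12,s2,s3} — reject; 3/3 deletions ∈↓L.
1 minimals (antichain).

A = [ynn].


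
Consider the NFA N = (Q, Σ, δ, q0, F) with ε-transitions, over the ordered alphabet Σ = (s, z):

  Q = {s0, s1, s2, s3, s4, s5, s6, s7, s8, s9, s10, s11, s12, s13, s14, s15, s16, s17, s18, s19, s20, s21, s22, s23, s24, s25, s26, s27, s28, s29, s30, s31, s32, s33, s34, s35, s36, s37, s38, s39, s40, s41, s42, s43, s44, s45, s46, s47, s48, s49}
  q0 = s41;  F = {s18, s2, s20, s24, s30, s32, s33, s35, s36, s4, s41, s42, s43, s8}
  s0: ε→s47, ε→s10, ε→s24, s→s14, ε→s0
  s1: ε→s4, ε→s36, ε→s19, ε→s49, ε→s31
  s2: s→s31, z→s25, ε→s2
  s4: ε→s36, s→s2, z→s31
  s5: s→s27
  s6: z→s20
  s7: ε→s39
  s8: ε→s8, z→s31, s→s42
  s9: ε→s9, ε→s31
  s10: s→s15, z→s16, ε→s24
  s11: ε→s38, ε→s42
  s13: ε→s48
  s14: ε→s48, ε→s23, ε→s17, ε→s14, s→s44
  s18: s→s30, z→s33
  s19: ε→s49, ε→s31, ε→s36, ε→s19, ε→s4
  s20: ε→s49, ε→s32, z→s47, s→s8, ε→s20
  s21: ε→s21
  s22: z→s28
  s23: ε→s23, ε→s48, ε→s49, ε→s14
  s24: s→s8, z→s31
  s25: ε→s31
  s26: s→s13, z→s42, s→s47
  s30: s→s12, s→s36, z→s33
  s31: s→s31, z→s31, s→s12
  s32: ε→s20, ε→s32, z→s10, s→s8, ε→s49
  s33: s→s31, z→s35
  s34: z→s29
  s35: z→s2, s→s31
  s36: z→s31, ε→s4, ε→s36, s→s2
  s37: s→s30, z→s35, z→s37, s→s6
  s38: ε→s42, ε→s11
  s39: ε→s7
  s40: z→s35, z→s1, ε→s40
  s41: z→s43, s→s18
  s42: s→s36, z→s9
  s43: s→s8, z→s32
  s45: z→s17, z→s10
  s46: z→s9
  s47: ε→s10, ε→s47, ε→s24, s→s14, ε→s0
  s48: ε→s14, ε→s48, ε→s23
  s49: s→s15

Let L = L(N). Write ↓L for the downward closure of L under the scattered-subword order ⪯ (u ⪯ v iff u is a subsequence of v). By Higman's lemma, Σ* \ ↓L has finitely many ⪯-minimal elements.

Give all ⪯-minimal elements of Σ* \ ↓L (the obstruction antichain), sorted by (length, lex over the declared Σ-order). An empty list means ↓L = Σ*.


|Q|=50, |F|=14, |δ|=107 (53 ε).
min D↑ (13 st, q0=0, F={8}): 0:s→1,z→2 1:s→3,z→4 2:s→5,z→6 3:s→7,z→4 4:s→8,z→9 5:s→10,z→8 6:s→5,z→11 7:s→12,z→8 8:s→8,z→8 9:s→8,z→12 10:s→7,z→8 11:s→5,z→8 12:s→8,z→8 [Hopcroft].
'szs': N↓-sim [29, 20, 7, 2] end={s12,s31} — reject; 3/3 deletions ∈↓L.
'zsz': run [29, 26, 16, 4] end={s12,s25,s31,s9} ∉↓L; 3/3 single-dels accept.
'sssz': N↓-sim [29, 20, 13, 6, 3] end={s12,s25,s31} rej; 4/4 single-dels accept.
'zzzz': N↓-sim [29, 26, 24, 21, 5] end={s12,s16,s25,s31,s9} ∉↓L; 4/4 single-dels accept.
'sssss': |S_i|=[29, 20, 13, 6, 4, 2] end={s12,s31} rej; 5/5 single-dels accept.
5 minimals (antichain).

A = [szs, zsz, sssz, zzzz, sssss].


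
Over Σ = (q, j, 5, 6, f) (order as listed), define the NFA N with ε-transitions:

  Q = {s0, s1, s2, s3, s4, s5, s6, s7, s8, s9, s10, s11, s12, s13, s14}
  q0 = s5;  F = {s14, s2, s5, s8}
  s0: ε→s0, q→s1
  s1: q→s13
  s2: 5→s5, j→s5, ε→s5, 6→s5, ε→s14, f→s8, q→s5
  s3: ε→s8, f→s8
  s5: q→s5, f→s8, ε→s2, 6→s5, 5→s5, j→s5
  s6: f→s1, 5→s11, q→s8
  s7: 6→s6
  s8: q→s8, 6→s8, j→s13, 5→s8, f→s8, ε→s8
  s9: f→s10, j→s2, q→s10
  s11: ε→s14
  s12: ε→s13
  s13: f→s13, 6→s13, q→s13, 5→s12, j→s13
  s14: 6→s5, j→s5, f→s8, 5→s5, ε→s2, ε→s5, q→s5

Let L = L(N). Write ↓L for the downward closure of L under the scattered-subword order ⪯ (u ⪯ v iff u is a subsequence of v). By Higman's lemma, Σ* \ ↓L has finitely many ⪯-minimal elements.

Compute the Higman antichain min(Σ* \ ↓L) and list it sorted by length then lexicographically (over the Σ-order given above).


|Q|=15, |F|=4, |δ|=45 (10 ε).
min D↑ (3 st, q0=0, F={2}): 0:q→0,j→0,5→0,6→0,f→1 1:q→1,j→2,5→1,6→1,f→1 2:q→2,j→2,5→2,6→2,f→2.
'fj': |S_i|=[6, 3, 2] end={s12,s13} rej; 2/2 deletions ∈↓L.
1 minimals (antichain).

Antichain: [fj].


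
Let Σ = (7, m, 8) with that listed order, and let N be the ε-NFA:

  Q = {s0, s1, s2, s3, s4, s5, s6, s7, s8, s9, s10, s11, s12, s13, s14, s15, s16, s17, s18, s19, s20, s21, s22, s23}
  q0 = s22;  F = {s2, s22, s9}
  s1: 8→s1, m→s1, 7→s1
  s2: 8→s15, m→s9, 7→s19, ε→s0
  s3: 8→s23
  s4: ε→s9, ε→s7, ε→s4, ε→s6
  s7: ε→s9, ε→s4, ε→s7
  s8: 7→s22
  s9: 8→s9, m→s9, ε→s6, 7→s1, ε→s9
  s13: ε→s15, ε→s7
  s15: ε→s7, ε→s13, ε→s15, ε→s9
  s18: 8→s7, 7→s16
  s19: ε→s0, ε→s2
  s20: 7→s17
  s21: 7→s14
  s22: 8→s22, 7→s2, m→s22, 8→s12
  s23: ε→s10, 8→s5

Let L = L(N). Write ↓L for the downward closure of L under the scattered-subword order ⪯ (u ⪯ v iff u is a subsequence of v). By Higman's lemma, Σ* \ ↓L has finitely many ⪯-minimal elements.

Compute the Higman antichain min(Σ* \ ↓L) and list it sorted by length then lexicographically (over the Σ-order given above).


Antichain: [7m7, 787].

|Q|=24, |F|=3, |δ|=39 (19 ε).
min D↑ (4 st, q0=0, F={3}): 0:7→1,m→0,8→0 1:7→1,m→2,8→2 2:7→3,m→2,8→2 3:7→3,m→3,8→3 (ε-aug+det+¬).
'7m7': |S_i|=[12, 10, 3, 1] end={s1} rej; 3/3 del acc.
'787': run [12, 10, 7, 1] end={s1} — reject; 3/3 del acc.
2 minimals (antichain).


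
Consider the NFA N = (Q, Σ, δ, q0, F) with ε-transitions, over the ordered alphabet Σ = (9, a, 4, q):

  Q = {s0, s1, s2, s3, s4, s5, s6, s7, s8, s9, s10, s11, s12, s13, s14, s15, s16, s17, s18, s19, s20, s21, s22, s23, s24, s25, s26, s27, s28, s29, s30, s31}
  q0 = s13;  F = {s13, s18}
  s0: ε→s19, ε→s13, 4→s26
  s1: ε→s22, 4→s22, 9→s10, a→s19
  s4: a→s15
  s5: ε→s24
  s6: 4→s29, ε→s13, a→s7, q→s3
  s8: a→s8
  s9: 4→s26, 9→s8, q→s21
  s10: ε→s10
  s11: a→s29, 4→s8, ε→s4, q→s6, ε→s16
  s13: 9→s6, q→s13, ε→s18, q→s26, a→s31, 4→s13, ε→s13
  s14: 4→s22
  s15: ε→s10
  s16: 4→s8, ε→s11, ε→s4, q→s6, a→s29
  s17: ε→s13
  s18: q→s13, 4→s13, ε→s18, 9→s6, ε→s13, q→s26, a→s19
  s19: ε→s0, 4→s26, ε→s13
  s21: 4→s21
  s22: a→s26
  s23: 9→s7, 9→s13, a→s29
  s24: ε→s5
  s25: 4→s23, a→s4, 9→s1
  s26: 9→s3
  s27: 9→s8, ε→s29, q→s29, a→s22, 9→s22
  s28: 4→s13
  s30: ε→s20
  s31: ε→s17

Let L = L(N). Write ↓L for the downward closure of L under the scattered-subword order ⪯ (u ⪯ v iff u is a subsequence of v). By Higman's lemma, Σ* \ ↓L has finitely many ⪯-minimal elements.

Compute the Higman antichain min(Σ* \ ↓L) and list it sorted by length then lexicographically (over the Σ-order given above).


A = [].

|Q|=32, |F|=2, |δ|=66 (22 ε).
min D↑ (1 st, q0=0, F={}): 0:9→0,a→0,4→0,q→0.
L(D↑) = ∅ ⇒ ↓L = Σ*.


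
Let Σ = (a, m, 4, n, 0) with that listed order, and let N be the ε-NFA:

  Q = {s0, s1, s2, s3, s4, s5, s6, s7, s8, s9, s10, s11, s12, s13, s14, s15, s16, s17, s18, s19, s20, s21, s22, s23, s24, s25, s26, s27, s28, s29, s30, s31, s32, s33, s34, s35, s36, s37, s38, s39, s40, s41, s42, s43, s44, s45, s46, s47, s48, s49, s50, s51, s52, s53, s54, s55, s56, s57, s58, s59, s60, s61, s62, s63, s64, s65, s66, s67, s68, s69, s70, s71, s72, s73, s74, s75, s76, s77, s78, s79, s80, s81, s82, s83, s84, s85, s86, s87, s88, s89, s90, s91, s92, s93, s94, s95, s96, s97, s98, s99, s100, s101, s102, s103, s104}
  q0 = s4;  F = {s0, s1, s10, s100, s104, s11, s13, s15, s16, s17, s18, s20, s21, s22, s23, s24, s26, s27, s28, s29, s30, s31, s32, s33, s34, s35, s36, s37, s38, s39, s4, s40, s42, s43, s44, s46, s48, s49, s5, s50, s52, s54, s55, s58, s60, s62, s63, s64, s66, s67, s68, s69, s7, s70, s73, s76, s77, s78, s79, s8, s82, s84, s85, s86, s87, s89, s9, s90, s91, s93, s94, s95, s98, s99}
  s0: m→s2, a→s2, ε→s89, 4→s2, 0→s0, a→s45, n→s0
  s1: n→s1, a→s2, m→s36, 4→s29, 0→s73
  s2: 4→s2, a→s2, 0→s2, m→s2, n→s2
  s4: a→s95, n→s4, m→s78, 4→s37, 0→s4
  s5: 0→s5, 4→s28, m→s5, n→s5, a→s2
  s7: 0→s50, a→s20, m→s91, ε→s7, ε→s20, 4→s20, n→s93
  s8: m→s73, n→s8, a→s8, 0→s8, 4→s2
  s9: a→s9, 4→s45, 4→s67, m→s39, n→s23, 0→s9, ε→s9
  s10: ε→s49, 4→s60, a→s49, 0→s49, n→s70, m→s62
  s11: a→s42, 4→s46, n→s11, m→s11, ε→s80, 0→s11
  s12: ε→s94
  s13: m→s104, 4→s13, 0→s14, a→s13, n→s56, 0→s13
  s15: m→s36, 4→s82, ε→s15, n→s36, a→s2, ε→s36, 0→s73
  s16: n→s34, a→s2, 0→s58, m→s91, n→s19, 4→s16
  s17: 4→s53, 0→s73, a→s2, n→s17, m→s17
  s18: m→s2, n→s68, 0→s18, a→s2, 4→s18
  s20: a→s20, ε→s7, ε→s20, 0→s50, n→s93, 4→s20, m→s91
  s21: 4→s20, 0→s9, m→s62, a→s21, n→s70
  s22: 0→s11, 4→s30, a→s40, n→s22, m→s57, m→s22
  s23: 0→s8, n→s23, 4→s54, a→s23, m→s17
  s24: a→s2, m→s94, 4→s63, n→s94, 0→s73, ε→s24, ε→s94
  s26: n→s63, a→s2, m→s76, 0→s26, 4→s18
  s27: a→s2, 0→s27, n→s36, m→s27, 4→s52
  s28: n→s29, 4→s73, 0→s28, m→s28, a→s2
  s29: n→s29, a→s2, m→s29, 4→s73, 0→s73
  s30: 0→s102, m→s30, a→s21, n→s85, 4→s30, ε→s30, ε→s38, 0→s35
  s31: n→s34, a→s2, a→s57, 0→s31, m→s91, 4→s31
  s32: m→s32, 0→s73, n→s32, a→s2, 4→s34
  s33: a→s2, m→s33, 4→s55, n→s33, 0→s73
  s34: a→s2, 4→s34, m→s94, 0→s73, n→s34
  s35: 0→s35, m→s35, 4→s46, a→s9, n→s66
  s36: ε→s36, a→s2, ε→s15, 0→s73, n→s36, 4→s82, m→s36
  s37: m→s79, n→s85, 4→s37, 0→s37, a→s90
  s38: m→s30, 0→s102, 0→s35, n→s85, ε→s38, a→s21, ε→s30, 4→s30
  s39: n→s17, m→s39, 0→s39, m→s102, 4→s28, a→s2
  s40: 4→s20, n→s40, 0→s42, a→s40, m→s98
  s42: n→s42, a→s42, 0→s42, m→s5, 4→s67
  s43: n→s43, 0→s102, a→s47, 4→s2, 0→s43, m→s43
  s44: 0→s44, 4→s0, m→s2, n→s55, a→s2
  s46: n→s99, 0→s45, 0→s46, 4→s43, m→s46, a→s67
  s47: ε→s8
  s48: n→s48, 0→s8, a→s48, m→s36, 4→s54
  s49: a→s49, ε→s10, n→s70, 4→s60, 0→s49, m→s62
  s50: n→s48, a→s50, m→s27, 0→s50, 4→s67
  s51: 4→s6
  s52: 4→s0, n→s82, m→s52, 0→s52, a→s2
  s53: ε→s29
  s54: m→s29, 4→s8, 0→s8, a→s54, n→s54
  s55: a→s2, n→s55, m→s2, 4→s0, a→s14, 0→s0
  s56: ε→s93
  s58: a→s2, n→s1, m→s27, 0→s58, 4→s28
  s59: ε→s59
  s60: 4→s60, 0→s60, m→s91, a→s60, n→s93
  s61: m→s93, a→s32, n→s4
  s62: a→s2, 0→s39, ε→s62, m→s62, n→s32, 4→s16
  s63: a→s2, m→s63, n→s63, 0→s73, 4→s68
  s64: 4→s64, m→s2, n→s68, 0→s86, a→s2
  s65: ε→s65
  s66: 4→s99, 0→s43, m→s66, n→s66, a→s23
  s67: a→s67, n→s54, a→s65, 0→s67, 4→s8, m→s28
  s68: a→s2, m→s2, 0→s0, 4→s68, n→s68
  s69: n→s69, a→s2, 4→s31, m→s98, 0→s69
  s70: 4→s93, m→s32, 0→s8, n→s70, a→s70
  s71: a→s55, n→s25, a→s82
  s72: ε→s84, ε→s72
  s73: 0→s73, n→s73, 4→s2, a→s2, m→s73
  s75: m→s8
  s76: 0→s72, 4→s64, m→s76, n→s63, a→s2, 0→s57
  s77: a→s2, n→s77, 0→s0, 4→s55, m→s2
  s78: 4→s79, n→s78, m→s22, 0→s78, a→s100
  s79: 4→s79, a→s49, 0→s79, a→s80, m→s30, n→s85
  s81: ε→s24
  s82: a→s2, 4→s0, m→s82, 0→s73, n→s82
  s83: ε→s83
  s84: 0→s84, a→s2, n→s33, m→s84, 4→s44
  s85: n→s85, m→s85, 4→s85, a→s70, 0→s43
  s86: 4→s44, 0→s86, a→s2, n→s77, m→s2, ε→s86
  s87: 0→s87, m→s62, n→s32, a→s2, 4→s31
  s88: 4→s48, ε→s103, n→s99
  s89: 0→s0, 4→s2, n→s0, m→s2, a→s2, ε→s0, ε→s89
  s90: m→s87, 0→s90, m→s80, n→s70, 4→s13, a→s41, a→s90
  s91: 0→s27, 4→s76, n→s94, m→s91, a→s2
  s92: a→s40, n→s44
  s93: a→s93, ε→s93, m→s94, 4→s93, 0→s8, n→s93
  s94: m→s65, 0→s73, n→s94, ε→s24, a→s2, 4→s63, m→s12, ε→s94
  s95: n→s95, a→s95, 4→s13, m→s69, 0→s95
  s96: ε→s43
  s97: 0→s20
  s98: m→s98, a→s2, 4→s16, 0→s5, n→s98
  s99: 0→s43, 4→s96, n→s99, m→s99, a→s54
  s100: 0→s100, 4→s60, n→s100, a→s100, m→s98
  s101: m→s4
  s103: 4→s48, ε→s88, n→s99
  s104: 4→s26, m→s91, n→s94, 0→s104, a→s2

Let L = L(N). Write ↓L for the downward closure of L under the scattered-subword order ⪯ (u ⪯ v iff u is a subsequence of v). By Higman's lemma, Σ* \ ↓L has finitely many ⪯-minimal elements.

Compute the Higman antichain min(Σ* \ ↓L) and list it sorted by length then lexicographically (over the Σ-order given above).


|Q|=105, |F|=74, |δ|=448 (39 ε).
min D↑ (69 st, q0=0, F={11}): 0:a→1,m→2,4→3,n→0,0→0 1:a→1,m→4,4→5,n→1,0→1 2:a→6,m→7,4→8,n→2,0→2 3:a→9,m→8,4→3,n→10,0→3 4:a→11,m→12,4→13,n→4,0→4 5:a→5,m→14,4→5,n→15,0→5 6:a→6,m→12,4→16,n→6,0→6 7:a→17,m→7,4→18,n→7,0→19 8:a→20,m→18,4→8,n→10,0→8 9:a→9,m→21,4→5,n→22,0→9 10:a→22,m→10,4→10,n→10,0→23 11:a→11,m→11,4→11,n→11,0→11 12:a→11,m→12,4→24,n→12,0→25 13:a→11,m→26,4→13,n→27,0→13 14:a→11,m→26,4→28,n→29,0→14 15:a→15,m→29,4→15,n→15,0→30 16:a→16,m→26,4→16,n→15,0→16 17:a→17,m→12,4→31,n→17,0→32 18:a→33,m→18,4→18,n→10,0→34 19:a→32,m→19,4→35,n→19,0→19 20:a→20,m→36,4→16,n→22,0→20 21:a→11,m→36,4→13,n→37,0→21 22:a→22,m→37,4→15,n→22,0→30 23:a→30,m→23,4→11,n→23,0→23 24:a→11,m→26,4→24,n→27,0→38 25:a→11,m→25,4→39,n→25,0→25 26:a→11,m→26,4→40,n→29,0→41 27:a→11,m→29,4→27,n→27,0→42 28:a→11,m→40,4→43,n→44,0→28 29:a→11,m→29,4→44,n→29,0→42 30:a→30,m→42,4→11,n→30,0→30 31:a→31,m→26,4→31,n→15,0→45 32:a→32,m→25,4→46,n→32,0→32 33:a→33,m→36,4→31,n→22,0→47 34:a→47,m→34,4→35,n→48,0→34 35:a→46,m→35,4→23,n→49,0→35 36:a→11,m→36,4→24,n→37,0→50 37:a→11,m→37,4→27,n→37,0→42 38:a→11,m→41,4→39,n→51,0→38 39:a→11,m→39,4→42,n→52,0→39 40:a→11,m→40,4→53,n→44,0→54 41:a→11,m→41,4→55,n→56,0→41 42:a→11,m→42,4→11,n→42,0→42 43:a→11,m→11,4→43,n→57,0→43 44:a→11,m→44,4→57,n→44,0→42 45:a→45,m→41,4→46,n→58,0→45 46:a→46,m→39,4→30,n→59,0→46 47:a→47,m→50,4→46,n→60,0→47 48:a→60,m→48,4→49,n→48,0→23 49:a→59,m→49,4→23,n→49,0→23 50:a→11,m→50,4→39,n→61,0→50 51:a→11,m→56,4→52,n→51,0→42 52:a→11,m→52,4→42,n→52,0→42 53:a→11,m→11,4→53,n→57,0→62 54:a→11,m→54,4→63,n→64,0→54 55:a→11,m→55,4→65,n→66,0→55 56:a→11,m→56,4→66,n→56,0→42 57:a→11,m→11,4→57,n→57,0→65 58:a→58,m→56,4→59,n→58,0→30 59:a→59,m→52,4→30,n→59,0→30 60:a→60,m→61,4→59,n→60,0→30 61:a→11,m→61,4→52,n→61,0→42 62:a→11,m→11,4→63,n→67,0→62 63:a→11,m→11,4→65,n→68,0→63 64:a→11,m→64,4→68,n→64,0→42 65:a→11,m→11,4→11,n→65,0→65 66:a→11,m→66,4→65,n→66,0→42 67:a→11,m→11,4→68,n→67,0→65 68:a→11,m→11,4→65,n→68,0→65 [Hopcroft].
'ama': run [89, 74, 50, 4] end={s14,s2,s45,s57} rej; 3/3 single-dels accept.
'4n04': |S_i|=[89, 78, 39, 9, 1] end={s2} rej; 4/4 single-dels accept.
'a4m44m': N↓-sim [89, 74, 51, 33, 22, 12, 1] end={s2} — reject; 6/6 single-dels accept.
'mm0444': N↓-sim [89, 82, 70, 46, 23, 10, 1] end={s2} — reject; 6/6 del acc.
4 minimals (antichain).

Antichain: [ama, 4n04, a4m44m, mm0444].


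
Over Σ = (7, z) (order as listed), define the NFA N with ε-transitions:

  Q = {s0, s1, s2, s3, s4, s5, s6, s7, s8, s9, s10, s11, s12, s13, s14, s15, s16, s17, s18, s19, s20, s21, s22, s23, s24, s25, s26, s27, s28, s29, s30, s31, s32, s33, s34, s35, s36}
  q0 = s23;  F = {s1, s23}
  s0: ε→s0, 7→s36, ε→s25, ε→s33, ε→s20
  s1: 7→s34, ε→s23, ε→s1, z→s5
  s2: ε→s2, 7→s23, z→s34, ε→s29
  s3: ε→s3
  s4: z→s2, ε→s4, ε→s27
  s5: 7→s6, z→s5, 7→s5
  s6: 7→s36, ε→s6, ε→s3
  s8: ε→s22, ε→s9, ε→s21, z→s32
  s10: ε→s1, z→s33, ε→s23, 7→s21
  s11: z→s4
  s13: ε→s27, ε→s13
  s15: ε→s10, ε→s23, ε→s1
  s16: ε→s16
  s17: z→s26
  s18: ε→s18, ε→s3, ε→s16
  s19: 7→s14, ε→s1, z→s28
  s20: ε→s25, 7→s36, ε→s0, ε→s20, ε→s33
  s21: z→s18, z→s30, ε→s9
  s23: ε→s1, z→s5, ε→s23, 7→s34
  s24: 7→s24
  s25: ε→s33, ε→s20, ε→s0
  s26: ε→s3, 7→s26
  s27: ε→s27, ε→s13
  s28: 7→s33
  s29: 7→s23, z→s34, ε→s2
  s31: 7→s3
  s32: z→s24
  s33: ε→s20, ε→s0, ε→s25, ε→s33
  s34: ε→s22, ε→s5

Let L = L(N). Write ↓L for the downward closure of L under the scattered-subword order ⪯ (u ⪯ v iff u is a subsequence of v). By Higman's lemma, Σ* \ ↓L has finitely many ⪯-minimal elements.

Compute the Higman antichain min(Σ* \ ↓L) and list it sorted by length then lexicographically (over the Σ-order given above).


|Q|=37, |F|=2, |δ|=77 (48 ε).
min D↑ (2 st, q0=0, F={1}): 0:7→1,z→1 1:7→1,z→1 [Hopcroft].
'7': run [8, 6] end={s22,s3,s34,s36,s5,s6} — reject; 1/1 deletions ∈↓L.
'z': |S_i|=[8, 4] end={s3,s36,s5,s6} — reject; 1/1 del acc.
2 words, ⪯-incomp.

min(Σ*\↓L) = [7, z].


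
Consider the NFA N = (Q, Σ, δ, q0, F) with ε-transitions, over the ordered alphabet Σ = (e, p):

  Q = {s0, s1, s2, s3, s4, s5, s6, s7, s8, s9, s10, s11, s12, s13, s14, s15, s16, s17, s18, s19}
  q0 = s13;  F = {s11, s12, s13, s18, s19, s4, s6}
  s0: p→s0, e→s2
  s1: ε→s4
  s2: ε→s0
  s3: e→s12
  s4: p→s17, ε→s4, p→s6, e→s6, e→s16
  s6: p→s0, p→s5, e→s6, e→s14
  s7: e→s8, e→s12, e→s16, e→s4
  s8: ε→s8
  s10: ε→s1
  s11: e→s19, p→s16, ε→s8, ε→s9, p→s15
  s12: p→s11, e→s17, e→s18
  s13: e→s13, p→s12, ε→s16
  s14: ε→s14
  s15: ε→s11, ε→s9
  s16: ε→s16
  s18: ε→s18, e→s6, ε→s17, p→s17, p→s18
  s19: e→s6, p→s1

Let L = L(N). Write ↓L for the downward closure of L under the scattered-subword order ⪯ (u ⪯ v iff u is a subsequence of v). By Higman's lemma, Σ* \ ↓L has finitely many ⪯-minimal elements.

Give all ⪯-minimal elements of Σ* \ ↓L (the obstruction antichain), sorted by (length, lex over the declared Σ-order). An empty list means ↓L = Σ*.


A = [peep, ppeppp].

|Q|=20, |F|=7, |δ|=42 (14 ε).
min D↑ (8 st, q0=0, F={6}): 0:e→0,p→1 1:e→2,p→3 2:e→4,p→2 3:e→5,p→3 4:e→4,p→6 5:e→4,p→7 6:e→6,p→6 7:e→4,p→4 (ε-aug+det+¬).
'peep': |S_i|=[17, 16, 11, 6, 3] end={s0,s2,s5} rej; 4/4 deletions ∈↓L.
'ppeppp': N↓-sim [17, 16, 15, 10, 9, 6, 3] end={s0,s2,s5} ∉↓L; 6/6 del acc.
2 obstructions.


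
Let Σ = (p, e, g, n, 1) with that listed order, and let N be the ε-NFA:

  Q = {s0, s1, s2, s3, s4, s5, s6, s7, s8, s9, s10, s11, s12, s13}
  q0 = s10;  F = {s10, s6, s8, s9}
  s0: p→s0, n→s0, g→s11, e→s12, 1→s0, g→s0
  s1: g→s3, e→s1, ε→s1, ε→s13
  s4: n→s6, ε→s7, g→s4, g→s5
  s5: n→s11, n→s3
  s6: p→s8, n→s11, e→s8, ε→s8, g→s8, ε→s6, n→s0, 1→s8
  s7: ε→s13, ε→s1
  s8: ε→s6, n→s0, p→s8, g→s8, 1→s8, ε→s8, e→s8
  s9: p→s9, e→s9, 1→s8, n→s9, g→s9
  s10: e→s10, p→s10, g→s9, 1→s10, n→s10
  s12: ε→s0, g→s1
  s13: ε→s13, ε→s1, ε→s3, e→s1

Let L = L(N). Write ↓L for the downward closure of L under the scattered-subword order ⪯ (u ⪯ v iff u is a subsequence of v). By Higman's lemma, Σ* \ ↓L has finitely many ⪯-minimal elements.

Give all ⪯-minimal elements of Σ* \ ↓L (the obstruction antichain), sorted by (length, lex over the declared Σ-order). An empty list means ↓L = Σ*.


|Q|=14, |F|=4, |δ|=49 (13 ε).
min D↑ (4 st, q0=0, F={3}): 0:p→0,e→0,g→1,n→0,1→0 1:p→1,e→1,g→1,n→1,1→2 2:p→2,e→2,g→2,n→3,1→2 3:p→3,e→3,g→3,n→3,1→3 (ε-aug+det+¬).
'g1n': run [10, 9, 8, 6] end={s0,s1,s11,s12,s13,s3} rej; 3/3 deletions ∈↓L.
1 words, ⪯-incomp.

min(Σ*\↓L) = [g1n].


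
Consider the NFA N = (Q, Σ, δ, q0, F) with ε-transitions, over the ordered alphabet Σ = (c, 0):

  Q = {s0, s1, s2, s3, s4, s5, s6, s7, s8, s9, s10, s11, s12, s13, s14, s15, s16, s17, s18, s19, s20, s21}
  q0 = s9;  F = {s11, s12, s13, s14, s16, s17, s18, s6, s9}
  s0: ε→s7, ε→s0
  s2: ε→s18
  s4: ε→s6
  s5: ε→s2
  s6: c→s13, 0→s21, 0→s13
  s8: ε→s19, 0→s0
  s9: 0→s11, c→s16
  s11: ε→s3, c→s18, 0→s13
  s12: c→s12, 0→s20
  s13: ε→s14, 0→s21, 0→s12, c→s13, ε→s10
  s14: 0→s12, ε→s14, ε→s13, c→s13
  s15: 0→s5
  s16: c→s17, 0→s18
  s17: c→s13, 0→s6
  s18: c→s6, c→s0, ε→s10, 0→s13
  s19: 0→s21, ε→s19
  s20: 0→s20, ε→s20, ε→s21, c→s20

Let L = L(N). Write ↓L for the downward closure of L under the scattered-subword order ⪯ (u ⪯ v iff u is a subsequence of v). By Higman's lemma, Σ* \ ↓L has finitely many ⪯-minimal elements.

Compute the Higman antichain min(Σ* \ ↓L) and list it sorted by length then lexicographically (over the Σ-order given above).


min(Σ*\↓L) = [0000, ccc00].

|Q|=22, |F|=9, |δ|=41 (15 ε).
min D↑ (9 st, q0=0, F={8}): 0:c→1,0→2 1:c→3,0→4 2:c→4,0→5 3:c→5,0→6 4:c→6,0→5 5:c→5,0→7 6:c→5,0→5 7:c→7,0→8 8:c→8,0→8.
'0000': N↓-sim [15, 12, 6, 3, 2] end={s20,s21} rej; 4/4 deletions ∈↓L.
'ccc00': run [15, 12, 10, 6, 3, 2] end={s20,s21} rej; 5/5 deletions ∈↓L.
2 obstructions.


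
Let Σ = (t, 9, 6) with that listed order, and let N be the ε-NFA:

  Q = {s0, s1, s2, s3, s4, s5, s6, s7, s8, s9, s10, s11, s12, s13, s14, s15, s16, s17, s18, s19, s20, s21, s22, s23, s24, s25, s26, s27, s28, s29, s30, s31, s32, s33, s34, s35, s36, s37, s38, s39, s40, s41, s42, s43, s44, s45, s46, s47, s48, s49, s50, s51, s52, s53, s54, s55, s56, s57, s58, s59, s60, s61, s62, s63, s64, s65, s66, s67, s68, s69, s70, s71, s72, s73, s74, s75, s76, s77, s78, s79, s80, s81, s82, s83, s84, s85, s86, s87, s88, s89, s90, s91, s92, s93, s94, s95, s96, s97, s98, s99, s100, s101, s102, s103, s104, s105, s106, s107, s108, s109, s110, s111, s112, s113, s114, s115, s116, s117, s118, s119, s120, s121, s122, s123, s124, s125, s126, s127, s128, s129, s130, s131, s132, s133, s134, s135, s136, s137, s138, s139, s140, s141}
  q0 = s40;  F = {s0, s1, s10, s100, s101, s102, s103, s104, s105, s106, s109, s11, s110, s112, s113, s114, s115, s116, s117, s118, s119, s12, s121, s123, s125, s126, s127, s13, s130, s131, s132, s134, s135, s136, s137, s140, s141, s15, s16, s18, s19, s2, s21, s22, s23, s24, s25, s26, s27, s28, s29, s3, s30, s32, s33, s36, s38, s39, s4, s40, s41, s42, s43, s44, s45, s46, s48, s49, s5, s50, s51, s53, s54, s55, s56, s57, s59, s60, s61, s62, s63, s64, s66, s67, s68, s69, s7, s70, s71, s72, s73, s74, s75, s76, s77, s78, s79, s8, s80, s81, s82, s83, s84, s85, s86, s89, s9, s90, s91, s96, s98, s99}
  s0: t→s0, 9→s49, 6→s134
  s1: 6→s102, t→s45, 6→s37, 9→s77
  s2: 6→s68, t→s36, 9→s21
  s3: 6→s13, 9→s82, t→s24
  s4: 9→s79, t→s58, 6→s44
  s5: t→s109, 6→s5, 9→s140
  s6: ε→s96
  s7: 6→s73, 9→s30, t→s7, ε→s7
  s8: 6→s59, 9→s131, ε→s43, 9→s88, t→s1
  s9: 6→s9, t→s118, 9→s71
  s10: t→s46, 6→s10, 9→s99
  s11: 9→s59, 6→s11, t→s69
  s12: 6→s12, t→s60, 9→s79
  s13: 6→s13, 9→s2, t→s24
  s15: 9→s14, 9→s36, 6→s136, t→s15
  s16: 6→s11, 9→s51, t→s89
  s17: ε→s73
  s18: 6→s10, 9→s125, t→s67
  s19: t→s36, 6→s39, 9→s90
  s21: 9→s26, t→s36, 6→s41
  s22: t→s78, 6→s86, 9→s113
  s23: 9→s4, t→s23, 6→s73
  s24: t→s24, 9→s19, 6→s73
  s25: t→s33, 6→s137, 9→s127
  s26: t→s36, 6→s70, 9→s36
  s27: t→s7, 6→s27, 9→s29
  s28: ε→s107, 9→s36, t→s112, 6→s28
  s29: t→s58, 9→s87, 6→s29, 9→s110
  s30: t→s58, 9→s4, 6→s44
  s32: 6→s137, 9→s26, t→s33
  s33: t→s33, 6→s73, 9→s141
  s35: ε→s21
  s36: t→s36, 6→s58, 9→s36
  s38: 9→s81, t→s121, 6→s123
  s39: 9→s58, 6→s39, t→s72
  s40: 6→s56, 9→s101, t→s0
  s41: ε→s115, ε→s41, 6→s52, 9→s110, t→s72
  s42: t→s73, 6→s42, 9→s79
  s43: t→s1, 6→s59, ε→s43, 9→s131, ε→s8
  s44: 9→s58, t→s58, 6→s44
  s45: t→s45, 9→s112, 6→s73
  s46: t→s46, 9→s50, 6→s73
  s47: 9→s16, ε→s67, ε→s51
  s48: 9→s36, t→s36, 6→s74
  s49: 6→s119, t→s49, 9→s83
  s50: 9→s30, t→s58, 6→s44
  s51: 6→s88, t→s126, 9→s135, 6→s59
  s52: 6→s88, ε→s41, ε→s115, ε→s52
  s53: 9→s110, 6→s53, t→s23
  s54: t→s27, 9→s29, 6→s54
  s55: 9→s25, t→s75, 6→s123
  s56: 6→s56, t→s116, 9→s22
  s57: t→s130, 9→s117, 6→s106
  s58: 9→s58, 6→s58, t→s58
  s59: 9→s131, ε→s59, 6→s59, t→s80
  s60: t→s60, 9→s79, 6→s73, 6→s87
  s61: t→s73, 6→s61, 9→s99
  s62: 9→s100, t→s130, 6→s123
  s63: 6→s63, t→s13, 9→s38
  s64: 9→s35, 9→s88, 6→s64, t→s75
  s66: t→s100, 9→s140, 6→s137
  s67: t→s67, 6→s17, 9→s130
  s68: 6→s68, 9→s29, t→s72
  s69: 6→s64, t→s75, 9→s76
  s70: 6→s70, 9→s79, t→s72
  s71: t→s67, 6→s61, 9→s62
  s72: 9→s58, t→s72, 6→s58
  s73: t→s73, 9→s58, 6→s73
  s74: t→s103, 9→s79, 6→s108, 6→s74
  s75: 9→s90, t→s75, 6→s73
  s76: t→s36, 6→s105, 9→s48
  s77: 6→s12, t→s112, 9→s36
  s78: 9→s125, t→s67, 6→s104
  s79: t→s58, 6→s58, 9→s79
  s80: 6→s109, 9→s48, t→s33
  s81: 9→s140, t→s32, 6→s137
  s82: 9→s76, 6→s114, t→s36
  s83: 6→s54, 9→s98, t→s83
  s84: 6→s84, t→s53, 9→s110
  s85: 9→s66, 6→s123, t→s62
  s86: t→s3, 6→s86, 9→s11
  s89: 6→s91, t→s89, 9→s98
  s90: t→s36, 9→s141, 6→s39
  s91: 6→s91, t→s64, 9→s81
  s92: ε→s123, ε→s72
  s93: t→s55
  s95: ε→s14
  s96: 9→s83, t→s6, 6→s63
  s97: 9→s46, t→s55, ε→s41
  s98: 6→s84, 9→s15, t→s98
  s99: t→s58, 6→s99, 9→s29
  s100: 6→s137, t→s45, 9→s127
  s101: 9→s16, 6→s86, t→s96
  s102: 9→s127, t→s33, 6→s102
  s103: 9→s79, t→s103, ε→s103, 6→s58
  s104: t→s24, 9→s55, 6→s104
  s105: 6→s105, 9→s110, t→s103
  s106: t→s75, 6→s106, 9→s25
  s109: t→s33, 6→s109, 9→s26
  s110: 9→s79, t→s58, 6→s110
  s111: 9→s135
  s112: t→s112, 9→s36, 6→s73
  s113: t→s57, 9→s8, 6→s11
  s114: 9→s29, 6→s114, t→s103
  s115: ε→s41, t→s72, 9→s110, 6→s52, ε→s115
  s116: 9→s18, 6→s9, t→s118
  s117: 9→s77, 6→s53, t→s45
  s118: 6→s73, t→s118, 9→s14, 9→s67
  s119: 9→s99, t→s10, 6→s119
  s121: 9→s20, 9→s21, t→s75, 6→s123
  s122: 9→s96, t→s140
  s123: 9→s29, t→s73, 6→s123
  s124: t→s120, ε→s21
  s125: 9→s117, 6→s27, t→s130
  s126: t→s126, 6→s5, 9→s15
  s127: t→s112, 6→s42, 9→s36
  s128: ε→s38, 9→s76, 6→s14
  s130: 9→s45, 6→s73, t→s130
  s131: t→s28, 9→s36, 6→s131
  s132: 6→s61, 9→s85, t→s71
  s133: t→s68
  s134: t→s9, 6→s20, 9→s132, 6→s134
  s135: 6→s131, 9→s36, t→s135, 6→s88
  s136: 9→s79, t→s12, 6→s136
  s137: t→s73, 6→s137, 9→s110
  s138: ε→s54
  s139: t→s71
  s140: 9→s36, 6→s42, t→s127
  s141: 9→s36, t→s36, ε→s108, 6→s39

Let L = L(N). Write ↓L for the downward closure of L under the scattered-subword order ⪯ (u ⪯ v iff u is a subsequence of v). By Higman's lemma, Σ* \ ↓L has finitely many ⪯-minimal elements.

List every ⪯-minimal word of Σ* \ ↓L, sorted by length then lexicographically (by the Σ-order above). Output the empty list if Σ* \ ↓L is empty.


|Q|=142, |F|=112, |δ|=391 (27 ε).
min D↑ (111 st, q0=0, F={51}): 0:t→1,9→2,6→3 1:t→1,9→4,6→5 2:t→6,9→7,6→8 3:t→9,9→10,6→3 4:t→4,9→11,6→12 5:t→13,9→14,6→5 6:t→6,9→11,6→15 7:t→16,9→17,6→18 8:t→19,9→18,6→8 9:t→20,9→21,6→13 10:t→22,9→23,6→8 11:t→11,9→24,6→25 12:t→26,9→27,6→12 13:t→20,9→28,6→13 14:t→28,9→29,6→30 15:t→31,9→32,6→15 16:t→16,9→24,6→33 17:t→34,9→35,6→36 18:t→37,9→36,6→18 19:t→38,9→39,6→31 20:t→20,9→40,6→41 21:t→40,9→42,6→26 22:t→40,9→42,6→43 23:t→44,9→45,6→18 24:t→24,9→46,6→47 25:t→48,9→49,6→25 26:t→50,9→27,6→26 27:t→51,9→49,6→27 28:t→40,9→52,6→30 29:t→52,9→53,6→54 30:t→41,9→27,6→30 31:t→38,9→55,6→31 32:t→56,9→57,6→54 33:t→58,9→57,6→33 34:t→34,9→46,6→59 35:t→35,9→60,6→61 36:t→62,9→61,6→36 37:t→63,9→64,6→58 38:t→38,9→65,6→41 39:t→60,9→64,6→66 40:t→40,9→67,6→41 41:t→41,9→51,6→41 42:t→67,9→68,6→48 43:t→38,9→69,6→43 44:t→67,9→68,6→70 45:t→71,9→61,6→36 46:t→46,9→60,6→72 47:t→73,9→74,6→47 48:t→75,9→49,6→48 49:t→51,9→74,6→49 50:t→50,9→76,6→41 51:t→51,9→51,6→51 52:t→67,9→77,6→54 53:t→77,9→78,6→79 54:t→41,9→49,6→54 55:t→60,9→80,6→81 56:t→63,9→80,6→54 57:t→82,9→78,6→79 58:t→63,9→80,6→58 59:t→83,9→78,6→59 60:t→60,9→60,6→51 61:t→84,9→60,6→61 62:t→85,9→86,6→83 63:t→63,9→87,6→41 64:t→60,9→86,6→88 65:t→60,9→87,6→89 66:t→90,9→49,6→66 67:t→67,9→91,6→41 68:t→91,9→92,6→73 69:t→63,9→93,6→54 70:t→63,9→93,6→70 71:t→91,9→92,6→94 72:t→95,9→96,6→72 73:t→97,9→74,6→73 74:t→51,9→96,6→74 75:t→75,9→98,6→41 76:t→51,9→98,6→99 77:t→91,9→100,6→79 78:t→100,9→60,6→101 79:t→41,9→74,6→79 80:t→60,9→102,6→103 81:t→104,9→49,6→81 82:t→85,9→102,6→79 83:t→85,9→102,6→83 84:t→105,9→60,6→84 85:t→85,9→106,6→41 86:t→60,9→60,6→107 87:t→60,9→106,6→89 88:t→90,9→74,6→88 89:t→104,9→51,6→89 90:t→90,9→96,6→51 91:t→91,9→105,6→41 92:t→105,9→60,6→95 93:t→85,9→100,6→79 94:t→85,9→100,6→94 95:t→108,9→96,6→95 96:t→51,9→96,6→51 97:t→97,9→109,6→41 98:t→51,9→109,6→99 99:t→51,9→51,6→99 100:t→105,9→60,6→101 101:t→41,9→96,6→101 102:t→60,9→60,6→110 103:t→104,9→74,6→103 104:t→104,9→51,6→51 105:t→105,9→60,6→41 106:t→60,9→60,6→89 107:t→90,9→96,6→107 108:t→108,9→96,6→41 109:t→51,9→96,6→99 110:t→104,9→96,6→110.
't969t': |S_i|=[124, 112, 82, 41, 10, 1] end={s58} — reject; 5/5 deletions ∈↓L.
'6tt69': N↓-sim [124, 110, 87, 30, 7, 1] end={s58} — reject; 5/5 del acc.
't696t9': N↓-sim [124, 112, 88, 55, 21, 3, 1] end={s58} — reject; 6/6 single-dels accept.
'999996': N↓-sim [124, 117, 96, 67, 32, 4, 1] end={s58} rej; 6/6 single-dels accept.
'96t9t6': run [124, 117, 84, 62, 35, 5, 1] end={s58} ∉↓L; 6/6 single-dels accept.
5 obstructions.

min(Σ*\↓L) = [t969t, 6tt69, t696t9, 999996, 96t9t6].
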